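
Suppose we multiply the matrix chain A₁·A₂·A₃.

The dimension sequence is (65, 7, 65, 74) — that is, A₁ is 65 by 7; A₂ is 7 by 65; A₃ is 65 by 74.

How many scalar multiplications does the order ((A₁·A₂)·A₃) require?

(A₁·A₂): 65×7 by 7×65 → 65×65, cost 65·7·65 = 29575
((A₁·A₂)·A₃): 65×65 by 65×74 → 65×74, cost 65·65·74 = 312650; cumulative 342225
Total: 342225 scalar multiplications.

342225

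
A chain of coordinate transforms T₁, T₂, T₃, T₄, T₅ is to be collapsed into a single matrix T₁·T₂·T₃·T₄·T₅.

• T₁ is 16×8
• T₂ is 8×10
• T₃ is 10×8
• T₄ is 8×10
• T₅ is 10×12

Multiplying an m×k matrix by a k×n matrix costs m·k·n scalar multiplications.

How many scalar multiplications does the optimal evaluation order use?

3776

Adjacent pairs: T₁T₂ = 16·8·10 = 1280; T₂T₃ = 8·10·8 = 640; T₃T₄ = 10·8·10 = 800; T₄T₅ = 8·10·12 = 960.
Length 3: T₁..T₃: k=1: 0+640+16·8·8=1664; k=2: 1280+0+16·10·8=2560 → min 1664 | T₂..T₄: k=2: 0+800+8·10·10=1600; k=3: 640+0+8·8·10=1280 → min 1280 | T₃..T₅: k=3: 0+960+10·8·12=1920; k=4: 800+0+10·10·12=2000 → min 1920.
Length 4: T₁..T₄: k=1: 0+1280+16·8·10=2560; k=2: 1280+800+16·10·10=3680; k=3: 1664+0+16·8·10=2944 → min 2560 | T₂..T₅: k=2: 0+1920+8·10·12=2880; k=3: 640+960+8·8·12=2368; k=4: 1280+0+8·10·12=2240 → min 2240.
Length 5: T₁..T₅: k=1: 0+2240+16·8·12=3776; k=2: 1280+1920+16·10·12=5120; k=3: 1664+960+16·8·12=4160; k=4: 2560+0+16·10·12=4480 → min 3776.
Optimal order: (T₁·(((T₂·T₃)·T₄)·T₅)) with cost 3776.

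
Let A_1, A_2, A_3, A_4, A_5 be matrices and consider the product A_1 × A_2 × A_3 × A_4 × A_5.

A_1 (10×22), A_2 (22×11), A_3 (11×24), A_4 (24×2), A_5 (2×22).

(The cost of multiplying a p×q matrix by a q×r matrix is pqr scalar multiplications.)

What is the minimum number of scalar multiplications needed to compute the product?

Adjacent pairs: A_1A_2 = 10·22·11 = 2420; A_2A_3 = 22·11·24 = 5808; A_3A_4 = 11·24·2 = 528; A_4A_5 = 24·2·22 = 1056.
Length 3: A_1..A_3: k=1: 0+5808+10·22·24=11088; k=2: 2420+0+10·11·24=5060 → min 5060 | A_2..A_4: k=2: 0+528+22·11·2=1012; k=3: 5808+0+22·24·2=6864 → min 1012 | A_3..A_5: k=3: 0+1056+11·24·22=6864; k=4: 528+0+11·2·22=1012 → min 1012.
Length 4: A_1..A_4: k=1: 0+1012+10·22·2=1452; k=2: 2420+528+10·11·2=3168; k=3: 5060+0+10·24·2=5540 → min 1452 | A_2..A_5: k=2: 0+1012+22·11·22=6336; k=3: 5808+1056+22·24·22=18480; k=4: 1012+0+22·2·22=1980 → min 1980.
Length 5: A_1..A_5: k=1: 0+1980+10·22·22=6820; k=2: 2420+1012+10·11·22=5852; k=3: 5060+1056+10·24·22=11396; k=4: 1452+0+10·2·22=1892 → min 1892.
Optimal order: ((A_1 × (A_2 × (A_3 × A_4))) × A_5) with cost 1892.

1892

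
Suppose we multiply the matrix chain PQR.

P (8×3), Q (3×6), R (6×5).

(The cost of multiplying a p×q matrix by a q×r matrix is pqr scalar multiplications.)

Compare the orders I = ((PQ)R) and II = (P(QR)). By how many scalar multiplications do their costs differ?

Order I = ((PQ)R): (PQ): 8×3 by 3×6 → 8×6, cost 8·3·6 = 144; ((PQ)R): 8×6 by 6×5 → 8×5, cost 8·6·5 = 240; cumulative 384. Total 384.
Order II = (P(QR)): (QR): 3×6 by 6×5 → 3×5, cost 3·6·5 = 90; (P(QR)): 8×3 by 3×5 → 8×5, cost 8·3·5 = 120; cumulative 210. Total 210.
Difference: |384 − 210| = 174.

174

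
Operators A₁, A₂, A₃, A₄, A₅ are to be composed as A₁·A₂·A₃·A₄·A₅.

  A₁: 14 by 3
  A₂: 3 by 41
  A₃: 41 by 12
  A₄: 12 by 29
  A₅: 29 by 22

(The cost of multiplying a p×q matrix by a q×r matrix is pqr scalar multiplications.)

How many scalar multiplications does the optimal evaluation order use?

5358

Adjacent pairs: A₁A₂ = 14·3·41 = 1722; A₂A₃ = 3·41·12 = 1476; A₃A₄ = 41·12·29 = 14268; A₄A₅ = 12·29·22 = 7656.
Length 3: A₁..A₃: k=1: 0+1476+14·3·12=1980; k=2: 1722+0+14·41·12=8610 → min 1980 | A₂..A₄: k=2: 0+14268+3·41·29=17835; k=3: 1476+0+3·12·29=2520 → min 2520 | A₃..A₅: k=3: 0+7656+41·12·22=18480; k=4: 14268+0+41·29·22=40426 → min 18480.
Length 4: A₁..A₄: k=1: 0+2520+14·3·29=3738; k=2: 1722+14268+14·41·29=32636; k=3: 1980+0+14·12·29=6852 → min 3738 | A₂..A₅: k=2: 0+18480+3·41·22=21186; k=3: 1476+7656+3·12·22=9924; k=4: 2520+0+3·29·22=4434 → min 4434.
Length 5: A₁..A₅: k=1: 0+4434+14·3·22=5358; k=2: 1722+18480+14·41·22=32830; k=3: 1980+7656+14·12·22=13332; k=4: 3738+0+14·29·22=12670 → min 5358.
Optimal order: (A₁·(((A₂·A₃)·A₄)·A₅)) with cost 5358.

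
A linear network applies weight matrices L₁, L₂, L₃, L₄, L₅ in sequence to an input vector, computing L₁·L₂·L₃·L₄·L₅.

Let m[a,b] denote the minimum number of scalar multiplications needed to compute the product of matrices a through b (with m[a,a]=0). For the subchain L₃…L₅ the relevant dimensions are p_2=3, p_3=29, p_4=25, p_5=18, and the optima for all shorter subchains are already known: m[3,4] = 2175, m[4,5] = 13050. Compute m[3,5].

m[3,5] = min over k∈[3,4] of m[3,k]+m[k+1,5]+p_{2}·p_k·p_{5}.
k=3: 0 + 13050 + 3·29·18 = 14616; k=4: 2175 + 0 + 3·25·18 = 3525.
Minimum: 3525 at k=4.

3525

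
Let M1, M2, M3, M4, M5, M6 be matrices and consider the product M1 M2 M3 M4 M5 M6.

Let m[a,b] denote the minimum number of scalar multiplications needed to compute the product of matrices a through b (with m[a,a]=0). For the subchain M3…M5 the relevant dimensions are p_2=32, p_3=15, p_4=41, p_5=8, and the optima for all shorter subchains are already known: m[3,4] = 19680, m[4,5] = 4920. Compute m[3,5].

m[3,5] = min over k∈[3,4] of m[3,k]+m[k+1,5]+p_{2}·p_k·p_{5}.
k=3: 0 + 4920 + 32·15·8 = 8760; k=4: 19680 + 0 + 32·41·8 = 30176.
Minimum: 8760 at k=3.

8760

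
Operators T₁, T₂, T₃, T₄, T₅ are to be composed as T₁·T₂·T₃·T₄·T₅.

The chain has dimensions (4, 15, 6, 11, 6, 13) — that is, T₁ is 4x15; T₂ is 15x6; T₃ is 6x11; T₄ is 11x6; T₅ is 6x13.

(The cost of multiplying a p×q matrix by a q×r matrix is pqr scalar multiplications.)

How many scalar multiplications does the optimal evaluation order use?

1200

Adjacent pairs: T₁T₂ = 4·15·6 = 360; T₂T₃ = 15·6·11 = 990; T₃T₄ = 6·11·6 = 396; T₄T₅ = 11·6·13 = 858.
Length 3: T₁..T₃: k=1: 0+990+4·15·11=1650; k=2: 360+0+4·6·11=624 → min 624 | T₂..T₄: k=2: 0+396+15·6·6=936; k=3: 990+0+15·11·6=1980 → min 936 | T₃..T₅: k=3: 0+858+6·11·13=1716; k=4: 396+0+6·6·13=864 → min 864.
Length 4: T₁..T₄: k=1: 0+936+4·15·6=1296; k=2: 360+396+4·6·6=900; k=3: 624+0+4·11·6=888 → min 888 | T₂..T₅: k=2: 0+864+15·6·13=2034; k=3: 990+858+15·11·13=3993; k=4: 936+0+15·6·13=2106 → min 2034.
Length 5: T₁..T₅: k=1: 0+2034+4·15·13=2814; k=2: 360+864+4·6·13=1536; k=3: 624+858+4·11·13=2054; k=4: 888+0+4·6·13=1200 → min 1200.
Optimal order: ((((T₁·T₂)·T₃)·T₄)·T₅) with cost 1200.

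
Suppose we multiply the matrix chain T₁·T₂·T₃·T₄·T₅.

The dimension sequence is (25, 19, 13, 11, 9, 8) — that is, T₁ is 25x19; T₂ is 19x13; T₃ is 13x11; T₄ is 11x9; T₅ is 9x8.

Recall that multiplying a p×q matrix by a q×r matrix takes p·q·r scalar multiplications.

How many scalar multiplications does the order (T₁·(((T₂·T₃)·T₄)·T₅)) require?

(T₂·T₃): 19×13 by 13×11 → 19×11, cost 19·13·11 = 2717
((T₂·T₃)·T₄): 19×11 by 11×9 → 19×9, cost 19·11·9 = 1881; cumulative 4598
(((T₂·T₃)·T₄)·T₅): 19×9 by 9×8 → 19×8, cost 19·9·8 = 1368; cumulative 5966
(T₁·(((T₂·T₃)·T₄)·T₅)): 25×19 by 19×8 → 25×8, cost 25·19·8 = 3800; cumulative 9766
Total: 9766 scalar multiplications.

9766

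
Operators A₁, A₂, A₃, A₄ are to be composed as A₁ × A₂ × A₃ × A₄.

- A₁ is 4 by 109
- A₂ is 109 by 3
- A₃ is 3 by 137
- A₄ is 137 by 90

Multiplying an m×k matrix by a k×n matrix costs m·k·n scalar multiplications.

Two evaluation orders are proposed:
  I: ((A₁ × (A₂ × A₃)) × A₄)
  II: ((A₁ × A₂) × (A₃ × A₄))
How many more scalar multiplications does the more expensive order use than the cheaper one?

114473

Order I = ((A₁ × (A₂ × A₃)) × A₄): (A₂ × A₃): 109×3 by 3×137 → 109×137, cost 109·3·137 = 44799; (A₁ × (A₂ × A₃)): 4×109 by 109×137 → 4×137, cost 4·109·137 = 59732; cumulative 104531; ((A₁ × (A₂ × A₃)) × A₄): 4×137 by 137×90 → 4×90, cost 4·137·90 = 49320; cumulative 153851. Total 153851.
Order II = ((A₁ × A₂) × (A₃ × A₄)): (A₁ × A₂): 4×109 by 109×3 → 4×3, cost 4·109·3 = 1308; (A₃ × A₄): 3×137 by 137×90 → 3×90, cost 3·137·90 = 36990; ((A₁ × A₂) × (A₃ × A₄)): 4×3 by 3×90 → 4×90, cost 4·3·90 = 1080; cumulative 39378. Total 39378.
Difference: |153851 − 39378| = 114473.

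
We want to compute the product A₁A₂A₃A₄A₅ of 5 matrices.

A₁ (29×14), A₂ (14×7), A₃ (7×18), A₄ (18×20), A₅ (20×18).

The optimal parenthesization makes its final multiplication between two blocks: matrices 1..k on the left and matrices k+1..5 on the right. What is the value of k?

Adjacent pairs: A₁A₂ = 29·14·7 = 2842; A₂A₃ = 14·7·18 = 1764; A₃A₄ = 7·18·20 = 2520; A₄A₅ = 18·20·18 = 6480.
Length 3: A₁..A₃: k=1: 0+1764+29·14·18=9072; k=2: 2842+0+29·7·18=6496 → min 6496 | A₂..A₄: k=2: 0+2520+14·7·20=4480; k=3: 1764+0+14·18·20=6804 → min 4480 | A₃..A₅: k=3: 0+6480+7·18·18=8748; k=4: 2520+0+7·20·18=5040 → min 5040.
Length 4: A₁..A₄: k=1: 0+4480+29·14·20=12600; k=2: 2842+2520+29·7·20=9422; k=3: 6496+0+29·18·20=16936 → min 9422 | A₂..A₅: k=2: 0+5040+14·7·18=6804; k=3: 1764+6480+14·18·18=12780; k=4: 4480+0+14·20·18=9520 → min 6804.
Top-level splits: k=1: (A₁..A₁)·(A₂..A₅) → 0+6804+29·14·18 = 14112; k=2: (A₁..A₂)·(A₃..A₅) → 2842+5040+29·7·18 = 11536; k=3: (A₁..A₃)·(A₄..A₅) → 6496+6480+29·18·18 = 22372; k=4: (A₁..A₄)·(A₅..A₅) → 9422+0+29·20·18 = 19862.
Best split is after A₂, i.e. k = 2.

2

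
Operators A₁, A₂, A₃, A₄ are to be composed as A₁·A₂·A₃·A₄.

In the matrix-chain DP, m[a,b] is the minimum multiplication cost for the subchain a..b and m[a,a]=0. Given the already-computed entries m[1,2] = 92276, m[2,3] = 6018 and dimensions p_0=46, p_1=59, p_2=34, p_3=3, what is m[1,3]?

m[1,3] = min over k∈[1,2] of m[1,k]+m[k+1,3]+p_{0}·p_k·p_{3}.
k=1: 0 + 6018 + 46·59·3 = 14160; k=2: 92276 + 0 + 46·34·3 = 96968.
Minimum: 14160 at k=1.

14160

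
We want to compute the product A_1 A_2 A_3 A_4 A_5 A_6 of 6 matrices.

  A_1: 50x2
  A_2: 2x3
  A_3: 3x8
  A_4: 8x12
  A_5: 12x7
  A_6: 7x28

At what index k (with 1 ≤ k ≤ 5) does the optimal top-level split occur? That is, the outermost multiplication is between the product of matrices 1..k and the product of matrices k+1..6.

Adjacent pairs: A_1A_2 = 50·2·3 = 300; A_2A_3 = 2·3·8 = 48; A_3A_4 = 3·8·12 = 288; A_4A_5 = 8·12·7 = 672; A_5A_6 = 12·7·28 = 2352.
Length 3: A_1..A_3: k=1: 0+48+50·2·8=848; k=2: 300+0+50·3·8=1500 → min 848 | A_2..A_4: k=2: 0+288+2·3·12=360; k=3: 48+0+2·8·12=240 → min 240 | A_3..A_5: k=3: 0+672+3·8·7=840; k=4: 288+0+3·12·7=540 → min 540 | A_4..A_6: k=4: 0+2352+8·12·28=5040; k=5: 672+0+8·7·28=2240 → min 2240.
Length 4: A_1..A_4: k=1: 0+240+50·2·12=1440; k=2: 300+288+50·3·12=2388; k=3: 848+0+50·8·12=5648 → min 1440 | A_2..A_5: k=2: 0+540+2·3·7=582; k=3: 48+672+2·8·7=832; k=4: 240+0+2·12·7=408 → min 408 | A_3..A_6: k=3: 0+2240+3·8·28=2912; k=4: 288+2352+3·12·28=3648; k=5: 540+0+3·7·28=1128 → min 1128.
Length 5: A_1..A_5: k=1: 0+408+50·2·7=1108; k=2: 300+540+50·3·7=1890; k=3: 848+672+50·8·7=4320; k=4: 1440+0+50·12·7=5640 → min 1108 | A_2..A_6: k=2: 0+1128+2·3·28=1296; k=3: 48+2240+2·8·28=2736; k=4: 240+2352+2·12·28=3264; k=5: 408+0+2·7·28=800 → min 800.
Top-level splits: k=1: (A_1..A_1)·(A_2..A_6) → 0+800+50·2·28 = 3600; k=2: (A_1..A_2)·(A_3..A_6) → 300+1128+50·3·28 = 5628; k=3: (A_1..A_3)·(A_4..A_6) → 848+2240+50·8·28 = 14288; k=4: (A_1..A_4)·(A_5..A_6) → 1440+2352+50·12·28 = 20592; k=5: (A_1..A_5)·(A_6..A_6) → 1108+0+50·7·28 = 10908.
Best split is after A_1, i.e. k = 1.

1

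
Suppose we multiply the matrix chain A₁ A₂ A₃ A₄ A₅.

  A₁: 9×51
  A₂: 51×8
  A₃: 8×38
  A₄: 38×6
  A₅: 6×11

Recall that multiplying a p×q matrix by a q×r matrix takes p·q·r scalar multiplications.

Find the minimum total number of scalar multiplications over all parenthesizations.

Adjacent pairs: A₁A₂ = 9·51·8 = 3672; A₂A₃ = 51·8·38 = 15504; A₃A₄ = 8·38·6 = 1824; A₄A₅ = 38·6·11 = 2508.
Length 3: A₁..A₃: k=1: 0+15504+9·51·38=32946; k=2: 3672+0+9·8·38=6408 → min 6408 | A₂..A₄: k=2: 0+1824+51·8·6=4272; k=3: 15504+0+51·38·6=27132 → min 4272 | A₃..A₅: k=3: 0+2508+8·38·11=5852; k=4: 1824+0+8·6·11=2352 → min 2352.
Length 4: A₁..A₄: k=1: 0+4272+9·51·6=7026; k=2: 3672+1824+9·8·6=5928; k=3: 6408+0+9·38·6=8460 → min 5928 | A₂..A₅: k=2: 0+2352+51·8·11=6840; k=3: 15504+2508+51·38·11=39330; k=4: 4272+0+51·6·11=7638 → min 6840.
Length 5: A₁..A₅: k=1: 0+6840+9·51·11=11889; k=2: 3672+2352+9·8·11=6816; k=3: 6408+2508+9·38·11=12678; k=4: 5928+0+9·6·11=6522 → min 6522.
Optimal order: (((A₁ A₂) (A₃ A₄)) A₅) with cost 6522.

6522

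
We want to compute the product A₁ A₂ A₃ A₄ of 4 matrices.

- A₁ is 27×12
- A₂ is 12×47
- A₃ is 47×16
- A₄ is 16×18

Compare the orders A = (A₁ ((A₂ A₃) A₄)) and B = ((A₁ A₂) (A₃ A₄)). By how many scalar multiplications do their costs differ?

33294

Order A = (A₁ ((A₂ A₃) A₄)): (A₂ A₃): 12×47 by 47×16 → 12×16, cost 12·47·16 = 9024; ((A₂ A₃) A₄): 12×16 by 16×18 → 12×18, cost 12·16·18 = 3456; cumulative 12480; (A₁ ((A₂ A₃) A₄)): 27×12 by 12×18 → 27×18, cost 27·12·18 = 5832; cumulative 18312. Total 18312.
Order B = ((A₁ A₂) (A₃ A₄)): (A₁ A₂): 27×12 by 12×47 → 27×47, cost 27·12·47 = 15228; (A₃ A₄): 47×16 by 16×18 → 47×18, cost 47·16·18 = 13536; ((A₁ A₂) (A₃ A₄)): 27×47 by 47×18 → 27×18, cost 27·47·18 = 22842; cumulative 51606. Total 51606.
Difference: |18312 − 51606| = 33294.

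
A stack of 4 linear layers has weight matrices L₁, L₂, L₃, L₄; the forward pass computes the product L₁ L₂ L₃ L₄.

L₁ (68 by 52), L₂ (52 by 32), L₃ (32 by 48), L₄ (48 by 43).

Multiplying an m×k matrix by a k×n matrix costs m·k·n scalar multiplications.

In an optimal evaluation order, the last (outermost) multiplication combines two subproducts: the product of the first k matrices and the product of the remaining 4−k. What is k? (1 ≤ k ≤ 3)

Adjacent pairs: L₁L₂ = 68·52·32 = 113152; L₂L₃ = 52·32·48 = 79872; L₃L₄ = 32·48·43 = 66048.
Length 3: L₁..L₃: k=1: 0+79872+68·52·48=249600; k=2: 113152+0+68·32·48=217600 → min 217600 | L₂..L₄: k=2: 0+66048+52·32·43=137600; k=3: 79872+0+52·48·43=187200 → min 137600.
Top-level splits: k=1: (L₁..L₁)·(L₂..L₄) → 0+137600+68·52·43 = 289648; k=2: (L₁..L₂)·(L₃..L₄) → 113152+66048+68·32·43 = 272768; k=3: (L₁..L₃)·(L₄..L₄) → 217600+0+68·48·43 = 357952.
Best split is after L₂, i.e. k = 2.

2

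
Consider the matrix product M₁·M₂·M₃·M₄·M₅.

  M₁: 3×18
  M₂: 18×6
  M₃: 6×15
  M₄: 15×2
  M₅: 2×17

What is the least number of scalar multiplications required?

Adjacent pairs: M₁M₂ = 3·18·6 = 324; M₂M₃ = 18·6·15 = 1620; M₃M₄ = 6·15·2 = 180; M₄M₅ = 15·2·17 = 510.
Length 3: M₁..M₃: k=1: 0+1620+3·18·15=2430; k=2: 324+0+3·6·15=594 → min 594 | M₂..M₄: k=2: 0+180+18·6·2=396; k=3: 1620+0+18·15·2=2160 → min 396 | M₃..M₅: k=3: 0+510+6·15·17=2040; k=4: 180+0+6·2·17=384 → min 384.
Length 4: M₁..M₄: k=1: 0+396+3·18·2=504; k=2: 324+180+3·6·2=540; k=3: 594+0+3·15·2=684 → min 504 | M₂..M₅: k=2: 0+384+18·6·17=2220; k=3: 1620+510+18·15·17=6720; k=4: 396+0+18·2·17=1008 → min 1008.
Length 5: M₁..M₅: k=1: 0+1008+3·18·17=1926; k=2: 324+384+3·6·17=1014; k=3: 594+510+3·15·17=1869; k=4: 504+0+3·2·17=606 → min 606.
Optimal order: ((M₁·(M₂·(M₃·M₄)))·M₅) with cost 606.

606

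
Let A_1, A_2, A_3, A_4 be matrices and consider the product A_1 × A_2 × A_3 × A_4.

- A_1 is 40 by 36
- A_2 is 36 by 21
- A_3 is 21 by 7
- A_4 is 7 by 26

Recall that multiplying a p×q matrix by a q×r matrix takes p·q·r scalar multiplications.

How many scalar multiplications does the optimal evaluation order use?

Adjacent pairs: A_1A_2 = 40·36·21 = 30240; A_2A_3 = 36·21·7 = 5292; A_3A_4 = 21·7·26 = 3822.
Length 3: A_1..A_3: k=1: 0+5292+40·36·7=15372; k=2: 30240+0+40·21·7=36120 → min 15372 | A_2..A_4: k=2: 0+3822+36·21·26=23478; k=3: 5292+0+36·7·26=11844 → min 11844.
Length 4: A_1..A_4: k=1: 0+11844+40·36·26=49284; k=2: 30240+3822+40·21·26=55902; k=3: 15372+0+40·7·26=22652 → min 22652.
Optimal order: ((A_1 × (A_2 × A_3)) × A_4) with cost 22652.

22652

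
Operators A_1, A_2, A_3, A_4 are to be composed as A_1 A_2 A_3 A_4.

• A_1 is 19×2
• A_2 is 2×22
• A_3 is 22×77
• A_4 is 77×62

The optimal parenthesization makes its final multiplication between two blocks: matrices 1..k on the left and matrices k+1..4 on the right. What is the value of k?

Adjacent pairs: A_1A_2 = 19·2·22 = 836; A_2A_3 = 2·22·77 = 3388; A_3A_4 = 22·77·62 = 105028.
Length 3: A_1..A_3: k=1: 0+3388+19·2·77=6314; k=2: 836+0+19·22·77=33022 → min 6314 | A_2..A_4: k=2: 0+105028+2·22·62=107756; k=3: 3388+0+2·77·62=12936 → min 12936.
Top-level splits: k=1: (A_1..A_1)·(A_2..A_4) → 0+12936+19·2·62 = 15292; k=2: (A_1..A_2)·(A_3..A_4) → 836+105028+19·22·62 = 131780; k=3: (A_1..A_3)·(A_4..A_4) → 6314+0+19·77·62 = 97020.
Best split is after A_1, i.e. k = 1.

1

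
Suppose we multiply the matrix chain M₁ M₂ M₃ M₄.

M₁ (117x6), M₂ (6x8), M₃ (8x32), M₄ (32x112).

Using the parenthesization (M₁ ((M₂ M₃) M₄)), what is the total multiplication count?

101664

(M₂ M₃): 6×8 by 8×32 → 6×32, cost 6·8·32 = 1536
((M₂ M₃) M₄): 6×32 by 32×112 → 6×112, cost 6·32·112 = 21504; cumulative 23040
(M₁ ((M₂ M₃) M₄)): 117×6 by 6×112 → 117×112, cost 117·6·112 = 78624; cumulative 101664
Total: 101664 scalar multiplications.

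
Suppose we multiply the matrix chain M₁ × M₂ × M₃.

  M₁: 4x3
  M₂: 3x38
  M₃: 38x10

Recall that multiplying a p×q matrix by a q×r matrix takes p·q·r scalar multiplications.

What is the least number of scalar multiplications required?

1260

Order (M₁ × (M₂ × M₃)): (M₂ × M₃): 3×38 by 38×10 → 3×10, cost 3·38·10 = 1140; (M₁ × (M₂ × M₃)): 4×3 by 3×10 → 4×10, cost 4·3·10 = 120; cumulative 1260. Total 1260.
Order ((M₁ × M₂) × M₃): (M₁ × M₂): 4×3 by 3×38 → 4×38, cost 4·3·38 = 456; ((M₁ × M₂) × M₃): 4×38 by 38×10 → 4×10, cost 4·38·10 = 1520; cumulative 1976. Total 1976.
Minimum: 1260.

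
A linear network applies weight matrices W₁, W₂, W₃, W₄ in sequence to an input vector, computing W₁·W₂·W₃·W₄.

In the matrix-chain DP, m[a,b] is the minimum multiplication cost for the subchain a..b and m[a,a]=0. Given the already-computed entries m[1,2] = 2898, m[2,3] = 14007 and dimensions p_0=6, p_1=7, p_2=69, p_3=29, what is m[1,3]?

m[1,3] = min over k∈[1,2] of m[1,k]+m[k+1,3]+p_{0}·p_k·p_{3}.
k=1: 0 + 14007 + 6·7·29 = 15225; k=2: 2898 + 0 + 6·69·29 = 14904.
Minimum: 14904 at k=2.

14904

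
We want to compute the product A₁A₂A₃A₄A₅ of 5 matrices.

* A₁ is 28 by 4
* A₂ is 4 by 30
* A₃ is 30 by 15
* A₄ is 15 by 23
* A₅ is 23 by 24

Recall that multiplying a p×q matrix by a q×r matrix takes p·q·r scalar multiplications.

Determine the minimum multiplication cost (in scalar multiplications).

8076

Adjacent pairs: A₁A₂ = 28·4·30 = 3360; A₂A₃ = 4·30·15 = 1800; A₃A₄ = 30·15·23 = 10350; A₄A₅ = 15·23·24 = 8280.
Length 3: A₁..A₃: k=1: 0+1800+28·4·15=3480; k=2: 3360+0+28·30·15=15960 → min 3480 | A₂..A₄: k=2: 0+10350+4·30·23=13110; k=3: 1800+0+4·15·23=3180 → min 3180 | A₃..A₅: k=3: 0+8280+30·15·24=19080; k=4: 10350+0+30·23·24=26910 → min 19080.
Length 4: A₁..A₄: k=1: 0+3180+28·4·23=5756; k=2: 3360+10350+28·30·23=33030; k=3: 3480+0+28·15·23=13140 → min 5756 | A₂..A₅: k=2: 0+19080+4·30·24=21960; k=3: 1800+8280+4·15·24=11520; k=4: 3180+0+4·23·24=5388 → min 5388.
Length 5: A₁..A₅: k=1: 0+5388+28·4·24=8076; k=2: 3360+19080+28·30·24=42600; k=3: 3480+8280+28·15·24=21840; k=4: 5756+0+28·23·24=21212 → min 8076.
Optimal order: (A₁(((A₂A₃)A₄)A₅)) with cost 8076.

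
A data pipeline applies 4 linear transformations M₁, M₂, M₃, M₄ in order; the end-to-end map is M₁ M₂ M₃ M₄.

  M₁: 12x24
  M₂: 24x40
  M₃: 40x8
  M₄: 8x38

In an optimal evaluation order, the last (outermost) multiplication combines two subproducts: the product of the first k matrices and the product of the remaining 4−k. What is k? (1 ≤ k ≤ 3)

Adjacent pairs: M₁M₂ = 12·24·40 = 11520; M₂M₃ = 24·40·8 = 7680; M₃M₄ = 40·8·38 = 12160.
Length 3: M₁..M₃: k=1: 0+7680+12·24·8=9984; k=2: 11520+0+12·40·8=15360 → min 9984 | M₂..M₄: k=2: 0+12160+24·40·38=48640; k=3: 7680+0+24·8·38=14976 → min 14976.
Top-level splits: k=1: (M₁..M₁)·(M₂..M₄) → 0+14976+12·24·38 = 25920; k=2: (M₁..M₂)·(M₃..M₄) → 11520+12160+12·40·38 = 41920; k=3: (M₁..M₃)·(M₄..M₄) → 9984+0+12·8·38 = 13632.
Best split is after M₃, i.e. k = 3.

3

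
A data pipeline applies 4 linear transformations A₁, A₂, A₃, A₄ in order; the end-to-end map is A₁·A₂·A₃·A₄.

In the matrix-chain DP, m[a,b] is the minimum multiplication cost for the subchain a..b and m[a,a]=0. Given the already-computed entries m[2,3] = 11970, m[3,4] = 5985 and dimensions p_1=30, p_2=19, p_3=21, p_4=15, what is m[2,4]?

14535

m[2,4] = min over k∈[2,3] of m[2,k]+m[k+1,4]+p_{1}·p_k·p_{4}.
k=2: 0 + 5985 + 30·19·15 = 14535; k=3: 11970 + 0 + 30·21·15 = 21420.
Minimum: 14535 at k=2.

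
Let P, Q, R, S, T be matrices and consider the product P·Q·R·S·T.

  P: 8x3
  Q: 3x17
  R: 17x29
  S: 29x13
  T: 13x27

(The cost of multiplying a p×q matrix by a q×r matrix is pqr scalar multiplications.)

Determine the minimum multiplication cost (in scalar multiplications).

4311

Adjacent pairs: PQ = 8·3·17 = 408; QR = 3·17·29 = 1479; RS = 17·29·13 = 6409; ST = 29·13·27 = 10179.
Length 3: P..R: k=1: 0+1479+8·3·29=2175; k=2: 408+0+8·17·29=4352 → min 2175 | Q..S: k=2: 0+6409+3·17·13=7072; k=3: 1479+0+3·29·13=2610 → min 2610 | R..T: k=3: 0+10179+17·29·27=23490; k=4: 6409+0+17·13·27=12376 → min 12376.
Length 4: P..S: k=1: 0+2610+8·3·13=2922; k=2: 408+6409+8·17·13=8585; k=3: 2175+0+8·29·13=5191 → min 2922 | Q..T: k=2: 0+12376+3·17·27=13753; k=3: 1479+10179+3·29·27=14007; k=4: 2610+0+3·13·27=3663 → min 3663.
Length 5: P..T: k=1: 0+3663+8·3·27=4311; k=2: 408+12376+8·17·27=16456; k=3: 2175+10179+8·29·27=18618; k=4: 2922+0+8·13·27=5730 → min 4311.
Optimal order: (P·(((Q·R)·S)·T)) with cost 4311.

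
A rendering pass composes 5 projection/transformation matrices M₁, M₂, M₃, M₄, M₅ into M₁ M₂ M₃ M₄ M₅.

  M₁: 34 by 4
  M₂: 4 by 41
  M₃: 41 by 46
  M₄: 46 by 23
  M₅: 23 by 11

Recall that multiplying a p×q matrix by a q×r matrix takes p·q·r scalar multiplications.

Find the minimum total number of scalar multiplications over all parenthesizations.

Adjacent pairs: M₁M₂ = 34·4·41 = 5576; M₂M₃ = 4·41·46 = 7544; M₃M₄ = 41·46·23 = 43378; M₄M₅ = 46·23·11 = 11638.
Length 3: M₁..M₃: k=1: 0+7544+34·4·46=13800; k=2: 5576+0+34·41·46=69700 → min 13800 | M₂..M₄: k=2: 0+43378+4·41·23=47150; k=3: 7544+0+4·46·23=11776 → min 11776 | M₃..M₅: k=3: 0+11638+41·46·11=32384; k=4: 43378+0+41·23·11=53751 → min 32384.
Length 4: M₁..M₄: k=1: 0+11776+34·4·23=14904; k=2: 5576+43378+34·41·23=81016; k=3: 13800+0+34·46·23=49772 → min 14904 | M₂..M₅: k=2: 0+32384+4·41·11=34188; k=3: 7544+11638+4·46·11=21206; k=4: 11776+0+4·23·11=12788 → min 12788.
Length 5: M₁..M₅: k=1: 0+12788+34·4·11=14284; k=2: 5576+32384+34·41·11=53294; k=3: 13800+11638+34·46·11=42642; k=4: 14904+0+34·23·11=23506 → min 14284.
Optimal order: (M₁ (((M₂ M₃) M₄) M₅)) with cost 14284.

14284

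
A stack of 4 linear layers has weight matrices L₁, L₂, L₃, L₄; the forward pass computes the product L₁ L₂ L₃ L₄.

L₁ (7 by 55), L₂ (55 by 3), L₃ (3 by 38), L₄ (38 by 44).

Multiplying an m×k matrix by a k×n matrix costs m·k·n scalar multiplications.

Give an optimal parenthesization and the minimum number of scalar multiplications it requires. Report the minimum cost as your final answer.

7095

Adjacent pairs: L₁L₂ = 7·55·3 = 1155; L₂L₃ = 55·3·38 = 6270; L₃L₄ = 3·38·44 = 5016.
Length 3: L₁..L₃: k=1: 0+6270+7·55·38=20900; k=2: 1155+0+7·3·38=1953 → min 1953 | L₂..L₄: k=2: 0+5016+55·3·44=12276; k=3: 6270+0+55·38·44=98230 → min 12276.
Length 4: L₁..L₄: k=1: 0+12276+7·55·44=29216; k=2: 1155+5016+7·3·44=7095; k=3: 1953+0+7·38·44=13657 → min 7095.
Optimal parenthesization: ((L₁ L₂) (L₃ L₄)) with cost 7095.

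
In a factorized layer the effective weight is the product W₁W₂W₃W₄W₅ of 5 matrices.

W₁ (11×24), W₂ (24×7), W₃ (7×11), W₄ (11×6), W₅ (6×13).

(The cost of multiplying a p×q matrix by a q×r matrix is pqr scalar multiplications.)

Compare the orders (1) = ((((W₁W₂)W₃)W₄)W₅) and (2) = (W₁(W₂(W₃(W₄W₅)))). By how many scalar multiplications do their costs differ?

3196

Order (1) = ((((W₁W₂)W₃)W₄)W₅): (W₁W₂): 11×24 by 24×7 → 11×7, cost 11·24·7 = 1848; ((W₁W₂)W₃): 11×7 by 7×11 → 11×11, cost 11·7·11 = 847; cumulative 2695; (((W₁W₂)W₃)W₄): 11×11 by 11×6 → 11×6, cost 11·11·6 = 726; cumulative 3421; ((((W₁W₂)W₃)W₄)W₅): 11×6 by 6×13 → 11×13, cost 11·6·13 = 858; cumulative 4279. Total 4279.
Order (2) = (W₁(W₂(W₃(W₄W₅)))): (W₄W₅): 11×6 by 6×13 → 11×13, cost 11·6·13 = 858; (W₃(W₄W₅)): 7×11 by 11×13 → 7×13, cost 7·11·13 = 1001; cumulative 1859; (W₂(W₃(W₄W₅))): 24×7 by 7×13 → 24×13, cost 24·7·13 = 2184; cumulative 4043; (W₁(W₂(W₃(W₄W₅)))): 11×24 by 24×13 → 11×13, cost 11·24·13 = 3432; cumulative 7475. Total 7475.
Difference: |4279 − 7475| = 3196.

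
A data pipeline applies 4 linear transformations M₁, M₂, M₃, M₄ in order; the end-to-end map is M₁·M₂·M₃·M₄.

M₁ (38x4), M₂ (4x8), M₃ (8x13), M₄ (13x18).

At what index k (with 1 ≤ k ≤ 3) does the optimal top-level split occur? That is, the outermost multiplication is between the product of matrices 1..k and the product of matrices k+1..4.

Adjacent pairs: M₁M₂ = 38·4·8 = 1216; M₂M₃ = 4·8·13 = 416; M₃M₄ = 8·13·18 = 1872.
Length 3: M₁..M₃: k=1: 0+416+38·4·13=2392; k=2: 1216+0+38·8·13=5168 → min 2392 | M₂..M₄: k=2: 0+1872+4·8·18=2448; k=3: 416+0+4·13·18=1352 → min 1352.
Top-level splits: k=1: (M₁..M₁)·(M₂..M₄) → 0+1352+38·4·18 = 4088; k=2: (M₁..M₂)·(M₃..M₄) → 1216+1872+38·8·18 = 8560; k=3: (M₁..M₃)·(M₄..M₄) → 2392+0+38·13·18 = 11284.
Best split is after M₁, i.e. k = 1.

1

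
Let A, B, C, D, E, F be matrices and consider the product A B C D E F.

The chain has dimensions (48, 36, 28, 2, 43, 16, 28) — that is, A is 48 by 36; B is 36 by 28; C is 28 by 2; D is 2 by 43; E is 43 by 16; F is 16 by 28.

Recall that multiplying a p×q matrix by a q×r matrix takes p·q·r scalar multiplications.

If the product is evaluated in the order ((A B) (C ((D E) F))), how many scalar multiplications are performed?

89856

(A B): 48×36 by 36×28 → 48×28, cost 48·36·28 = 48384
(D E): 2×43 by 43×16 → 2×16, cost 2·43·16 = 1376
((D E) F): 2×16 by 16×28 → 2×28, cost 2·16·28 = 896; cumulative 2272
(C ((D E) F)): 28×2 by 2×28 → 28×28, cost 28·2·28 = 1568; cumulative 3840
((A B) (C ((D E) F))): 48×28 by 28×28 → 48×28, cost 48·28·28 = 37632; cumulative 89856
Total: 89856 scalar multiplications.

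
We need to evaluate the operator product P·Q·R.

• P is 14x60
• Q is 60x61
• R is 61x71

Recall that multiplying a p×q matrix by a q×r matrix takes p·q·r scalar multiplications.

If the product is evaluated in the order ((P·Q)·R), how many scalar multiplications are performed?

(P·Q): 14×60 by 60×61 → 14×61, cost 14·60·61 = 51240
((P·Q)·R): 14×61 by 61×71 → 14×71, cost 14·61·71 = 60634; cumulative 111874
Total: 111874 scalar multiplications.

111874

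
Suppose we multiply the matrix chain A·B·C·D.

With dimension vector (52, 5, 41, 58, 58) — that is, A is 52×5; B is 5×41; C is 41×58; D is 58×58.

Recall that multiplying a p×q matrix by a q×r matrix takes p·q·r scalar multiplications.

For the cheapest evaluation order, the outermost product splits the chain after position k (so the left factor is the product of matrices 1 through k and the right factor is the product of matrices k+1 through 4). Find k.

1

Adjacent pairs: AB = 52·5·41 = 10660; BC = 5·41·58 = 11890; CD = 41·58·58 = 137924.
Length 3: A..C: k=1: 0+11890+52·5·58=26970; k=2: 10660+0+52·41·58=134316 → min 26970 | B..D: k=2: 0+137924+5·41·58=149814; k=3: 11890+0+5·58·58=28710 → min 28710.
Top-level splits: k=1: (A..A)·(B..D) → 0+28710+52·5·58 = 43790; k=2: (A..B)·(C..D) → 10660+137924+52·41·58 = 272240; k=3: (A..C)·(D..D) → 26970+0+52·58·58 = 201898.
Best split is after A, i.e. k = 1.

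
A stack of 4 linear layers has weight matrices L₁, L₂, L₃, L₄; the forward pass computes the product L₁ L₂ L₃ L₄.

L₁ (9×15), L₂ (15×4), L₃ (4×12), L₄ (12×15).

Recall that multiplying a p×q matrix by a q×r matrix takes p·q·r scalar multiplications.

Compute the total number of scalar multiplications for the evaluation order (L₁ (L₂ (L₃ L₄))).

(L₃ L₄): 4×12 by 12×15 → 4×15, cost 4·12·15 = 720
(L₂ (L₃ L₄)): 15×4 by 4×15 → 15×15, cost 15·4·15 = 900; cumulative 1620
(L₁ (L₂ (L₃ L₄))): 9×15 by 15×15 → 9×15, cost 9·15·15 = 2025; cumulative 3645
Total: 3645 scalar multiplications.

3645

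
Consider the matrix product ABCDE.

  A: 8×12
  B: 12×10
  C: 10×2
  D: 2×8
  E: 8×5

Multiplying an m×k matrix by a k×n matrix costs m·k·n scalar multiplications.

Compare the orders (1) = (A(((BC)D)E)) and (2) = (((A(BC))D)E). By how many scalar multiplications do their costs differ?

Order (1) = (A(((BC)D)E)): (BC): 12×10 by 10×2 → 12×2, cost 12·10·2 = 240; ((BC)D): 12×2 by 2×8 → 12×8, cost 12·2·8 = 192; cumulative 432; (((BC)D)E): 12×8 by 8×5 → 12×5, cost 12·8·5 = 480; cumulative 912; (A(((BC)D)E)): 8×12 by 12×5 → 8×5, cost 8·12·5 = 480; cumulative 1392. Total 1392.
Order (2) = (((A(BC))D)E): (BC): 12×10 by 10×2 → 12×2, cost 12·10·2 = 240; (A(BC)): 8×12 by 12×2 → 8×2, cost 8·12·2 = 192; cumulative 432; ((A(BC))D): 8×2 by 2×8 → 8×8, cost 8·2·8 = 128; cumulative 560; (((A(BC))D)E): 8×8 by 8×5 → 8×5, cost 8·8·5 = 320; cumulative 880. Total 880.
Difference: |1392 − 880| = 512.

512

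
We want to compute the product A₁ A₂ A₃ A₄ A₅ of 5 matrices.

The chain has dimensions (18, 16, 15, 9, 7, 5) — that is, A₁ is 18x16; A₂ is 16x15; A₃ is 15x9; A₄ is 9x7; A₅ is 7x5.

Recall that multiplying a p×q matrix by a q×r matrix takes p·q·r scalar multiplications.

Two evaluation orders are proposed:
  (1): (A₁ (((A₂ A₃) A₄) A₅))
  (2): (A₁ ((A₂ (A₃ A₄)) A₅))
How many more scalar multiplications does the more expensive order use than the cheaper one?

Order (1) = (A₁ (((A₂ A₃) A₄) A₅)): (A₂ A₃): 16×15 by 15×9 → 16×9, cost 16·15·9 = 2160; ((A₂ A₃) A₄): 16×9 by 9×7 → 16×7, cost 16·9·7 = 1008; cumulative 3168; (((A₂ A₃) A₄) A₅): 16×7 by 7×5 → 16×5, cost 16·7·5 = 560; cumulative 3728; (A₁ (((A₂ A₃) A₄) A₅)): 18×16 by 16×5 → 18×5, cost 18·16·5 = 1440; cumulative 5168. Total 5168.
Order (2) = (A₁ ((A₂ (A₃ A₄)) A₅)): (A₃ A₄): 15×9 by 9×7 → 15×7, cost 15·9·7 = 945; (A₂ (A₃ A₄)): 16×15 by 15×7 → 16×7, cost 16·15·7 = 1680; cumulative 2625; ((A₂ (A₃ A₄)) A₅): 16×7 by 7×5 → 16×5, cost 16·7·5 = 560; cumulative 3185; (A₁ ((A₂ (A₃ A₄)) A₅)): 18×16 by 16×5 → 18×5, cost 18·16·5 = 1440; cumulative 4625. Total 4625.
Difference: |5168 − 4625| = 543.

543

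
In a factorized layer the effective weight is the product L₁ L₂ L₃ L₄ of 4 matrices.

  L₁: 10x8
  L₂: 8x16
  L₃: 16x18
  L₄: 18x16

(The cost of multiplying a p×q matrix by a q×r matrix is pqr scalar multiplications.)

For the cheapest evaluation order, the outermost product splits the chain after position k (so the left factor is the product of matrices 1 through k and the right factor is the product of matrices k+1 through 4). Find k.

Adjacent pairs: L₁L₂ = 10·8·16 = 1280; L₂L₃ = 8·16·18 = 2304; L₃L₄ = 16·18·16 = 4608.
Length 3: L₁..L₃: k=1: 0+2304+10·8·18=3744; k=2: 1280+0+10·16·18=4160 → min 3744 | L₂..L₄: k=2: 0+4608+8·16·16=6656; k=3: 2304+0+8·18·16=4608 → min 4608.
Top-level splits: k=1: (L₁..L₁)·(L₂..L₄) → 0+4608+10·8·16 = 5888; k=2: (L₁..L₂)·(L₃..L₄) → 1280+4608+10·16·16 = 8448; k=3: (L₁..L₃)·(L₄..L₄) → 3744+0+10·18·16 = 6624.
Best split is after L₁, i.e. k = 1.

1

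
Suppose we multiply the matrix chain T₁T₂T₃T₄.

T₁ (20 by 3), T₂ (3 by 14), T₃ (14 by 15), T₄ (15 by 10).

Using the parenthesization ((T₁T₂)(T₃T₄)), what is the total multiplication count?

(T₁T₂): 20×3 by 3×14 → 20×14, cost 20·3·14 = 840
(T₃T₄): 14×15 by 15×10 → 14×10, cost 14·15·10 = 2100
((T₁T₂)(T₃T₄)): 20×14 by 14×10 → 20×10, cost 20·14·10 = 2800; cumulative 5740
Total: 5740 scalar multiplications.

5740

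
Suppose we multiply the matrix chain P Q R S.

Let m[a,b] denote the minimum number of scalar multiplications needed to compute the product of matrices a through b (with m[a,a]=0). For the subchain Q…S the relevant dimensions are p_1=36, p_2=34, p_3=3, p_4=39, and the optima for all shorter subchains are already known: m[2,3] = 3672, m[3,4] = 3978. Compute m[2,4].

m[2,4] = min over k∈[2,3] of m[2,k]+m[k+1,4]+p_{1}·p_k·p_{4}.
k=2: 0 + 3978 + 36·34·39 = 51714; k=3: 3672 + 0 + 36·3·39 = 7884.
Minimum: 7884 at k=3.

7884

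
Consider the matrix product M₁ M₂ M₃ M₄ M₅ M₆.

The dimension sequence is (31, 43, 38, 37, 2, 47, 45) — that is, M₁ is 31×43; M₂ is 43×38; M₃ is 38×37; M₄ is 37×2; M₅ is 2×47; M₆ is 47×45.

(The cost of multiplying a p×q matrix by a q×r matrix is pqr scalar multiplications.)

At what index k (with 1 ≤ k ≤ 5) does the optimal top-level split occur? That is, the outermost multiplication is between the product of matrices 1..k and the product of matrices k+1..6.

Adjacent pairs: M₁M₂ = 31·43·38 = 50654; M₂M₃ = 43·38·37 = 60458; M₃M₄ = 38·37·2 = 2812; M₄M₅ = 37·2·47 = 3478; M₅M₆ = 2·47·45 = 4230.
Length 3: M₁..M₃: k=1: 0+60458+31·43·37=109779; k=2: 50654+0+31·38·37=94240 → min 94240 | M₂..M₄: k=2: 0+2812+43·38·2=6080; k=3: 60458+0+43·37·2=63640 → min 6080 | M₃..M₅: k=3: 0+3478+38·37·47=69560; k=4: 2812+0+38·2·47=6384 → min 6384 | M₄..M₆: k=4: 0+4230+37·2·45=7560; k=5: 3478+0+37·47·45=81733 → min 7560.
Length 4: M₁..M₄: k=1: 0+6080+31·43·2=8746; k=2: 50654+2812+31·38·2=55822; k=3: 94240+0+31·37·2=96534 → min 8746 | M₂..M₅: k=2: 0+6384+43·38·47=83182; k=3: 60458+3478+43·37·47=138713; k=4: 6080+0+43·2·47=10122 → min 10122 | M₃..M₆: k=3: 0+7560+38·37·45=70830; k=4: 2812+4230+38·2·45=10462; k=5: 6384+0+38·47·45=86754 → min 10462.
Length 5: M₁..M₅: k=1: 0+10122+31·43·47=72773; k=2: 50654+6384+31·38·47=112404; k=3: 94240+3478+31·37·47=151627; k=4: 8746+0+31·2·47=11660 → min 11660 | M₂..M₆: k=2: 0+10462+43·38·45=83992; k=3: 60458+7560+43·37·45=139613; k=4: 6080+4230+43·2·45=14180; k=5: 10122+0+43·47·45=101067 → min 14180.
Top-level splits: k=1: (M₁..M₁)·(M₂..M₆) → 0+14180+31·43·45 = 74165; k=2: (M₁..M₂)·(M₃..M₆) → 50654+10462+31·38·45 = 114126; k=3: (M₁..M₃)·(M₄..M₆) → 94240+7560+31·37·45 = 153415; k=4: (M₁..M₄)·(M₅..M₆) → 8746+4230+31·2·45 = 15766; k=5: (M₁..M₅)·(M₆..M₆) → 11660+0+31·47·45 = 77225.
Best split is after M₄, i.e. k = 4.

4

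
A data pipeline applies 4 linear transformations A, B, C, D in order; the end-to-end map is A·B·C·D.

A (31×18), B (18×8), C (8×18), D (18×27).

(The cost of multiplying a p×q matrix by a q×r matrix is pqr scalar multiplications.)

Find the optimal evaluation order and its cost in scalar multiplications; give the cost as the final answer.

15048

Adjacent pairs: AB = 31·18·8 = 4464; BC = 18·8·18 = 2592; CD = 8·18·27 = 3888.
Length 3: A..C: k=1: 0+2592+31·18·18=12636; k=2: 4464+0+31·8·18=8928 → min 8928 | B..D: k=2: 0+3888+18·8·27=7776; k=3: 2592+0+18·18·27=11340 → min 7776.
Length 4: A..D: k=1: 0+7776+31·18·27=22842; k=2: 4464+3888+31·8·27=15048; k=3: 8928+0+31·18·27=23994 → min 15048.
Optimal parenthesization: ((A·B)·(C·D)) with cost 15048.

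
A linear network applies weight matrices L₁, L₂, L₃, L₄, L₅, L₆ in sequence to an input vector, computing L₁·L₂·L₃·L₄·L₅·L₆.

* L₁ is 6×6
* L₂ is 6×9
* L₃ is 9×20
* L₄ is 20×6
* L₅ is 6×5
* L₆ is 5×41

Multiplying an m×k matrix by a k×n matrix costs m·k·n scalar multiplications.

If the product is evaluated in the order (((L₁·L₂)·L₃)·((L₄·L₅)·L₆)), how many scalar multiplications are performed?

11024

(L₁·L₂): 6×6 by 6×9 → 6×9, cost 6·6·9 = 324
((L₁·L₂)·L₃): 6×9 by 9×20 → 6×20, cost 6·9·20 = 1080; cumulative 1404
(L₄·L₅): 20×6 by 6×5 → 20×5, cost 20·6·5 = 600
((L₄·L₅)·L₆): 20×5 by 5×41 → 20×41, cost 20·5·41 = 4100; cumulative 4700
(((L₁·L₂)·L₃)·((L₄·L₅)·L₆)): 6×20 by 20×41 → 6×41, cost 6·20·41 = 4920; cumulative 11024
Total: 11024 scalar multiplications.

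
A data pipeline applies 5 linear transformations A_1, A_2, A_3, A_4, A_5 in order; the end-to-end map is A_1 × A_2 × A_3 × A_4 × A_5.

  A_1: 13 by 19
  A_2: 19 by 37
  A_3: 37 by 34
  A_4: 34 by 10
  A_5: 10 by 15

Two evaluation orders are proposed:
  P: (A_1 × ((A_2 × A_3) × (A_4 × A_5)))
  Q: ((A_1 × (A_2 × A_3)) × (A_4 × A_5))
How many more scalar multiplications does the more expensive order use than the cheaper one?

1633

Order P = (A_1 × ((A_2 × A_3) × (A_4 × A_5))): (A_2 × A_3): 19×37 by 37×34 → 19×34, cost 19·37·34 = 23902; (A_4 × A_5): 34×10 by 10×15 → 34×15, cost 34·10·15 = 5100; ((A_2 × A_3) × (A_4 × A_5)): 19×34 by 34×15 → 19×15, cost 19·34·15 = 9690; cumulative 38692; (A_1 × ((A_2 × A_3) × (A_4 × A_5))): 13×19 by 19×15 → 13×15, cost 13·19·15 = 3705; cumulative 42397. Total 42397.
Order Q = ((A_1 × (A_2 × A_3)) × (A_4 × A_5)): (A_2 × A_3): 19×37 by 37×34 → 19×34, cost 19·37·34 = 23902; (A_1 × (A_2 × A_3)): 13×19 by 19×34 → 13×34, cost 13·19·34 = 8398; cumulative 32300; (A_4 × A_5): 34×10 by 10×15 → 34×15, cost 34·10·15 = 5100; ((A_1 × (A_2 × A_3)) × (A_4 × A_5)): 13×34 by 34×15 → 13×15, cost 13·34·15 = 6630; cumulative 44030. Total 44030.
Difference: |42397 − 44030| = 1633.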